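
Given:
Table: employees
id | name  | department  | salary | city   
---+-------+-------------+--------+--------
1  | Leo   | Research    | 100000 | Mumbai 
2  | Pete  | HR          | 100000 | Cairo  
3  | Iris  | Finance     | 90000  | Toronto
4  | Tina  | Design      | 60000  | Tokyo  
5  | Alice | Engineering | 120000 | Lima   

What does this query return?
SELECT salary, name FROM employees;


Projecting columns: salary, name

5 rows:
100000, Leo
100000, Pete
90000, Iris
60000, Tina
120000, Alice


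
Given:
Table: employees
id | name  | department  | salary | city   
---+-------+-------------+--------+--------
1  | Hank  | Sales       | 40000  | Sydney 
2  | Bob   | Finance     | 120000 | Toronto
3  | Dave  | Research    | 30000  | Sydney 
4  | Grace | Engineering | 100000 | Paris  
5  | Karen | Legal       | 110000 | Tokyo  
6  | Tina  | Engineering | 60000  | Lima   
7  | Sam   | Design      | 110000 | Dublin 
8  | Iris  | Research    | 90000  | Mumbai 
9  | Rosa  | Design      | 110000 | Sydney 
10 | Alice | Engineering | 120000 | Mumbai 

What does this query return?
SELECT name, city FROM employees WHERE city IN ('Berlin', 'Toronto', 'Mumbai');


Filtering: city IN ('Berlin', 'Toronto', 'Mumbai')
Matching: 3 rows

3 rows:
Bob, Toronto
Iris, Mumbai
Alice, Mumbai


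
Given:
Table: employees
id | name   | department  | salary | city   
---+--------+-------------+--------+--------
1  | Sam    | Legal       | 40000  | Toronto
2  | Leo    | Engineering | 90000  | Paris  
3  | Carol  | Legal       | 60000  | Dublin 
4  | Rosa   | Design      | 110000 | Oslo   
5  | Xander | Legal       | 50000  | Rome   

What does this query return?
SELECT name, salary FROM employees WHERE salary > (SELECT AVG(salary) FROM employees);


Subquery: AVG(salary) = 70000.0
Filtering: salary > 70000.0
  Leo (90000) -> MATCH
  Rosa (110000) -> MATCH


2 rows:
Leo, 90000
Rosa, 110000


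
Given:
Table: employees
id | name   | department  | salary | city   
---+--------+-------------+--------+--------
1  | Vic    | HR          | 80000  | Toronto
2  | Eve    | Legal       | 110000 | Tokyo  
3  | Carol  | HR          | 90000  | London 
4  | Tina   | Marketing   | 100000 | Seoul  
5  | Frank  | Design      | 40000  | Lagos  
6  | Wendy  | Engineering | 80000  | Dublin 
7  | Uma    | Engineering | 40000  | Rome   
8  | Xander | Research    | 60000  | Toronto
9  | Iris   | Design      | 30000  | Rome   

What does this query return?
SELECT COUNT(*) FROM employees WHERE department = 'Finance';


Counting rows where department = 'Finance'


0


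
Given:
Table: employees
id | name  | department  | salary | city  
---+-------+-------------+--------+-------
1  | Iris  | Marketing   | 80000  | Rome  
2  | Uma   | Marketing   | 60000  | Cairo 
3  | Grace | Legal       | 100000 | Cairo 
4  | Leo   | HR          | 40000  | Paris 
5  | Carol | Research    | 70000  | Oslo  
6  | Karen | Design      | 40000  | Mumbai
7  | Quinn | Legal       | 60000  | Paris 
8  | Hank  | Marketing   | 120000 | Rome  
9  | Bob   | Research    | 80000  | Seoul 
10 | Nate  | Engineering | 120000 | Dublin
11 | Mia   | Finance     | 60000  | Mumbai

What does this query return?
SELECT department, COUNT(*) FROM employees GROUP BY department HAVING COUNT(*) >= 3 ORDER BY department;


Groups with count >= 3:
  Marketing: 3 -> PASS
  Design: 1 -> filtered out
  Engineering: 1 -> filtered out
  Finance: 1 -> filtered out
  HR: 1 -> filtered out
  Legal: 2 -> filtered out
  Research: 2 -> filtered out


1 groups:
Marketing, 3


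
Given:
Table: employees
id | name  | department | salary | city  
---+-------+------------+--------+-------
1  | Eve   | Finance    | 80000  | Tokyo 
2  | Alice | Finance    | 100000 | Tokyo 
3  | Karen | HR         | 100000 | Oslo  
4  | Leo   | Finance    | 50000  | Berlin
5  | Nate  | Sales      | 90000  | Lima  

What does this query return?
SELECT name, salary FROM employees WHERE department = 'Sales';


Filtering: department = 'Sales'
Matching rows: 1

1 rows:
Nate, 90000


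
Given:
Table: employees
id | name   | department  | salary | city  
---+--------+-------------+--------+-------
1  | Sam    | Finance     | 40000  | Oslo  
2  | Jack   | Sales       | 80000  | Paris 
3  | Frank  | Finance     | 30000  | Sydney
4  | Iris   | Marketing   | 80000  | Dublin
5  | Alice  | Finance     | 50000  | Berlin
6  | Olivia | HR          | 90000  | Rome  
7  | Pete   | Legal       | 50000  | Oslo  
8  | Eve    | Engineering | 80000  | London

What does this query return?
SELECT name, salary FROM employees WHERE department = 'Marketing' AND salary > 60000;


Filtering: department = 'Marketing' AND salary > 60000
Matching: 1 rows

1 rows:
Iris, 80000


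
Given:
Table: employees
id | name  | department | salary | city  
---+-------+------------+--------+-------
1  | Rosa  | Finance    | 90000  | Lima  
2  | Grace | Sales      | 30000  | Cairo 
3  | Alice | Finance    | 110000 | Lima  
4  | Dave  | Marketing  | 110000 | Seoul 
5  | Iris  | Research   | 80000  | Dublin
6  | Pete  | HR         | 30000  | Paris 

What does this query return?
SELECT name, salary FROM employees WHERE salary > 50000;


Filtering: salary > 50000
Matching: 4 rows

4 rows:
Rosa, 90000
Alice, 110000
Dave, 110000
Iris, 80000


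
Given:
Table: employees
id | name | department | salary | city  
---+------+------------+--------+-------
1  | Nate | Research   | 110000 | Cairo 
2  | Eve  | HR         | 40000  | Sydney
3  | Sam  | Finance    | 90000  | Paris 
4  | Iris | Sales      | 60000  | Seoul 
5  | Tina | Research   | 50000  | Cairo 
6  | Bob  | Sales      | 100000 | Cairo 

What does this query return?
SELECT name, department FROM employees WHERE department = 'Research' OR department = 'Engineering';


Filtering: department = 'Research' OR 'Engineering'
Matching: 2 rows

2 rows:
Nate, Research
Tina, Research


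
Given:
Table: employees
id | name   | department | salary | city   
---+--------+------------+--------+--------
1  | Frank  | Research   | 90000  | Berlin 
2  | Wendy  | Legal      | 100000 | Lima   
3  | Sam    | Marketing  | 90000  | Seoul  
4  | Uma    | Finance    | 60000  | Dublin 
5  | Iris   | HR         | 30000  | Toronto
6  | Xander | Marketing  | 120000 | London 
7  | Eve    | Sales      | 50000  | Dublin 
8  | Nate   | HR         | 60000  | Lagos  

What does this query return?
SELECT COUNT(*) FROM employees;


COUNT(*) counts all rows

8


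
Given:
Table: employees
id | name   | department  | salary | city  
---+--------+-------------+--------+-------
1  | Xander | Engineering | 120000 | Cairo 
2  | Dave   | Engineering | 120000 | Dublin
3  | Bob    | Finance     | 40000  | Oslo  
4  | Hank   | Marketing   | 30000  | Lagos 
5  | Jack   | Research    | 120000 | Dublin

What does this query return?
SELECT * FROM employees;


SELECT * returns all 5 rows with all columns

5 rows:
1, Xander, Engineering, 120000, Cairo
2, Dave, Engineering, 120000, Dublin
3, Bob, Finance, 40000, Oslo
4, Hank, Marketing, 30000, Lagos
5, Jack, Research, 120000, Dublin


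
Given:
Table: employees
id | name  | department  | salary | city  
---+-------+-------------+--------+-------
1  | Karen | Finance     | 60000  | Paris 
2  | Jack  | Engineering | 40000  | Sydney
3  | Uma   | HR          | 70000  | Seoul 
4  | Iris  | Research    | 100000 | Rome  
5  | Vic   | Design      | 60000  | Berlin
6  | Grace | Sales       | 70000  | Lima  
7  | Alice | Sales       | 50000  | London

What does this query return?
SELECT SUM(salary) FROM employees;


SUM(salary) = 60000 + 40000 + 70000 + 100000 + 60000 + 70000 + 50000 = 450000

450000


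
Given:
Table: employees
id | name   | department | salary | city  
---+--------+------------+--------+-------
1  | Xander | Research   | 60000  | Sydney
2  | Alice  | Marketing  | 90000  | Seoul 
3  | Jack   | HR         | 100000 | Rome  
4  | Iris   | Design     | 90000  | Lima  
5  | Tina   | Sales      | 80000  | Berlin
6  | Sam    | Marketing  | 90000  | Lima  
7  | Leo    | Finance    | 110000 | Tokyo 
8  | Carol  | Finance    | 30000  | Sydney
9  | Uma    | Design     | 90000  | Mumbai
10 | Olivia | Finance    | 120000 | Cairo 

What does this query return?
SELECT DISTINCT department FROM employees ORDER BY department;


All 'department' values (row order): Research, Marketing, HR, Design, Sales, Marketing, Finance, Finance, Design, Finance
Removing duplicates leaves 6 unique value(s).

6 values:
Design
Finance
HR
Marketing
Research
Sales


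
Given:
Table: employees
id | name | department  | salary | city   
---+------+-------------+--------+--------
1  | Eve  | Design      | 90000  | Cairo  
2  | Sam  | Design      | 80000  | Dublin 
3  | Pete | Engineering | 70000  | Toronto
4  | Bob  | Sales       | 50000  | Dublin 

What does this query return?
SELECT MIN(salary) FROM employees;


Salaries: 90000, 80000, 70000, 50000
MIN = 50000

50000


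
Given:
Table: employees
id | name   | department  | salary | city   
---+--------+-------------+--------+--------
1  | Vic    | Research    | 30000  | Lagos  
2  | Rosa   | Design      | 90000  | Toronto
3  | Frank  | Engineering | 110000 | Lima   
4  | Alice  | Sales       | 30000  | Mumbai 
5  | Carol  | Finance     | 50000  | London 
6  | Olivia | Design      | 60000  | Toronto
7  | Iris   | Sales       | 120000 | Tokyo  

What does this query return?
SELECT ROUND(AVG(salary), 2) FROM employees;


SUM(salary) = 490000
COUNT = 7
ROUND(AVG, 2) = ROUND(490000 / 7, 2) = 70000.0

70000.0


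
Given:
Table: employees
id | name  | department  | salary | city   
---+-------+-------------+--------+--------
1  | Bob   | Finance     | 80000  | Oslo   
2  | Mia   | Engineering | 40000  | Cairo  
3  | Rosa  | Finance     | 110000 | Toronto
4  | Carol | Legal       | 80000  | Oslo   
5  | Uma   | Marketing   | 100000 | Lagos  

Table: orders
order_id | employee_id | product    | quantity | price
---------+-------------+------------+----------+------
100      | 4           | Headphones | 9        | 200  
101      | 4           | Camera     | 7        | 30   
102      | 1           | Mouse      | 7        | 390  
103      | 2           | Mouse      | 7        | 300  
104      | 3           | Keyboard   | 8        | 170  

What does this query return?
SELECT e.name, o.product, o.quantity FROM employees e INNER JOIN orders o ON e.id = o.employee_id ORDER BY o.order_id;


Joining employees.id = orders.employee_id:
  employee Carol (id=4) -> order Headphones
  employee Carol (id=4) -> order Camera
  employee Bob (id=1) -> order Mouse
  employee Mia (id=2) -> order Mouse
  employee Rosa (id=3) -> order Keyboard


5 rows:
Carol, Headphones, 9
Carol, Camera, 7
Bob, Mouse, 7
Mia, Mouse, 7
Rosa, Keyboard, 8


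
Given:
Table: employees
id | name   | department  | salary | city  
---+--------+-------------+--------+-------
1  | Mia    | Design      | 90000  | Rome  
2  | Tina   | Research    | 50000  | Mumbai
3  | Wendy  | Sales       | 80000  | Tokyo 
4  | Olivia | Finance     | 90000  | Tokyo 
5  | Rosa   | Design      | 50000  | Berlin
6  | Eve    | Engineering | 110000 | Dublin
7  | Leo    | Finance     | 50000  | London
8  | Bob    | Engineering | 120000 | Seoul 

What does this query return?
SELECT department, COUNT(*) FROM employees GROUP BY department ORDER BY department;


Assigning each row to its department group:
  Mia -> Design
  Tina -> Research
  Wendy -> Sales
  Olivia -> Finance
  Rosa -> Design
  Eve -> Engineering
  Leo -> Finance
  Bob -> Engineering


5 groups:
Design, 2
Engineering, 2
Finance, 2
Research, 1
Sales, 1


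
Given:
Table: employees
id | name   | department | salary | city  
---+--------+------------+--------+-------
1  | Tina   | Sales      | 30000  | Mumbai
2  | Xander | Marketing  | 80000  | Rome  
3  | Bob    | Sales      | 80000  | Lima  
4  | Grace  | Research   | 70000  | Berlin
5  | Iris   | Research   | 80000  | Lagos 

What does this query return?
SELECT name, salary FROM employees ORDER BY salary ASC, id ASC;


Sorting by salary ASC, then id ASC for ties

5 rows:
Tina, 30000
Grace, 70000
Xander, 80000
Bob, 80000
Iris, 80000


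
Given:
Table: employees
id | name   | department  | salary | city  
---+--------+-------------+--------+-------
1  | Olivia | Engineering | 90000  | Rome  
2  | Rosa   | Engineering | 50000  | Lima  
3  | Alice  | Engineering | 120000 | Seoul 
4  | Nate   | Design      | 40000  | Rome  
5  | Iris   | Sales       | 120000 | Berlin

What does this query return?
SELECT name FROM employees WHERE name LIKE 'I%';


LIKE 'I%' matches names starting with 'I'
Matching: 1

1 rows:
Iris


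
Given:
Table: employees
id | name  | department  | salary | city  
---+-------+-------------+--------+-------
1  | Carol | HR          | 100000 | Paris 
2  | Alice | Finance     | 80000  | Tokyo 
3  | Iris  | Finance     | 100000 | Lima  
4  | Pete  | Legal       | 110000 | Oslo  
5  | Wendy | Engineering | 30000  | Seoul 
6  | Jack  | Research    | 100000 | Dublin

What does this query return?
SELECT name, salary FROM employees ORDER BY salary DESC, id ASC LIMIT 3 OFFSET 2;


Sort by salary DESC (id ASC tiebreak), then skip 2 and take 3
Rows 3 through 5

3 rows:
Iris, 100000
Jack, 100000
Alice, 80000


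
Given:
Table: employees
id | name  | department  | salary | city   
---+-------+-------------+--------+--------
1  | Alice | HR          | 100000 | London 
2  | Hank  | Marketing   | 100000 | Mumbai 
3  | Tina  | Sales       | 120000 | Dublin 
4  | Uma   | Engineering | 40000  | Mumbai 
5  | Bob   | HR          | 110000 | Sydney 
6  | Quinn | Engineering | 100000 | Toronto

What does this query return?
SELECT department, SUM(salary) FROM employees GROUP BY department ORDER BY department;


Summing salary within each department:
  Engineering: 40000 + 100000 = 140000
  HR: 100000 + 110000 = 210000
  Marketing: 100000 = 100000
  Sales: 120000 = 120000


4 groups:
Engineering, 140000
HR, 210000
Marketing, 100000
Sales, 120000


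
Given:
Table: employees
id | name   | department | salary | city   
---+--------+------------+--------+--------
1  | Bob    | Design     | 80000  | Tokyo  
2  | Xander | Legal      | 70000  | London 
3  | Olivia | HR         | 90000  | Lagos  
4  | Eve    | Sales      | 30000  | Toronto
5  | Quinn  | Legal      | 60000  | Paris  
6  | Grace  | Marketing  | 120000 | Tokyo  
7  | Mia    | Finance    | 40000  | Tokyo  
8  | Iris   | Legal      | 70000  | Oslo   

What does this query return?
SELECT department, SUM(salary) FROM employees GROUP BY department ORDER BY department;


Summing salary within each department:
  Design: 80000 = 80000
  Finance: 40000 = 40000
  HR: 90000 = 90000
  Legal: 70000 + 60000 + 70000 = 200000
  Marketing: 120000 = 120000
  Sales: 30000 = 30000


6 groups:
Design, 80000
Finance, 40000
HR, 90000
Legal, 200000
Marketing, 120000
Sales, 30000


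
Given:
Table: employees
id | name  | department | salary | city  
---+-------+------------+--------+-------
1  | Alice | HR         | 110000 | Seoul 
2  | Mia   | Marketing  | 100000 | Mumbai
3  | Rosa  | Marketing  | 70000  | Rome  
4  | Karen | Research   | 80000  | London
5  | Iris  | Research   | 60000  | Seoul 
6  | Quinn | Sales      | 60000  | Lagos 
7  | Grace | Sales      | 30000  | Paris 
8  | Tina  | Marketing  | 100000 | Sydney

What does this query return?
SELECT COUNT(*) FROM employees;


COUNT(*) counts all rows

8


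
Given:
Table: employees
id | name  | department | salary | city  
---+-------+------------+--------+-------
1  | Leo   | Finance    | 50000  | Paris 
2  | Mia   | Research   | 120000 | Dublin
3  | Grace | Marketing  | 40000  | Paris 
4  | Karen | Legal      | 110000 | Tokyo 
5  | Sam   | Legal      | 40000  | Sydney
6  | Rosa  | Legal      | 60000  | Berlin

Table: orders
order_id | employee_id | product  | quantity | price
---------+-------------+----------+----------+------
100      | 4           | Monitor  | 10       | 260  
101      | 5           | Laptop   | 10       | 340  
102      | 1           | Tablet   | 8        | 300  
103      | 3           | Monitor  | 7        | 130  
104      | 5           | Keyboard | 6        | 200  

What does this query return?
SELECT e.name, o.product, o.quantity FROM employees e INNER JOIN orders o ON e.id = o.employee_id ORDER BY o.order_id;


Joining employees.id = orders.employee_id:
  employee Karen (id=4) -> order Monitor
  employee Sam (id=5) -> order Laptop
  employee Leo (id=1) -> order Tablet
  employee Grace (id=3) -> order Monitor
  employee Sam (id=5) -> order Keyboard


5 rows:
Karen, Monitor, 10
Sam, Laptop, 10
Leo, Tablet, 8
Grace, Monitor, 7
Sam, Keyboard, 6


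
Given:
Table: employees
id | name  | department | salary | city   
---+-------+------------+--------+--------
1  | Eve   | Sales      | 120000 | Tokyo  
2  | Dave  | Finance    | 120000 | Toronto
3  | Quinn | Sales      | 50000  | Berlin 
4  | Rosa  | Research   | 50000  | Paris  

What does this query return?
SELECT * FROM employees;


SELECT * returns all 4 rows with all columns

4 rows:
1, Eve, Sales, 120000, Tokyo
2, Dave, Finance, 120000, Toronto
3, Quinn, Sales, 50000, Berlin
4, Rosa, Research, 50000, Paris


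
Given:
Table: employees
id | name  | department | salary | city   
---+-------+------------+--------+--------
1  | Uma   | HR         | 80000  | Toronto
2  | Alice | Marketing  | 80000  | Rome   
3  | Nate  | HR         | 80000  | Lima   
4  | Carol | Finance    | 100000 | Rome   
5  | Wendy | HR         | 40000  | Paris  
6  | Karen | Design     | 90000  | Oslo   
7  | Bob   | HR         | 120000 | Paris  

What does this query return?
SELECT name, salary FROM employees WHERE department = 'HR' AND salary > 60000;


Filtering: department = 'HR' AND salary > 60000
Matching: 3 rows

3 rows:
Uma, 80000
Nate, 80000
Bob, 120000


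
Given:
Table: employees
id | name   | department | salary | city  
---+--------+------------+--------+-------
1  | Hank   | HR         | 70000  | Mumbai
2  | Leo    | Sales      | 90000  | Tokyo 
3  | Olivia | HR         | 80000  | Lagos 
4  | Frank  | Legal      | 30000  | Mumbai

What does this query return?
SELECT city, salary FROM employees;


Projecting columns: city, salary

4 rows:
Mumbai, 70000
Tokyo, 90000
Lagos, 80000
Mumbai, 30000


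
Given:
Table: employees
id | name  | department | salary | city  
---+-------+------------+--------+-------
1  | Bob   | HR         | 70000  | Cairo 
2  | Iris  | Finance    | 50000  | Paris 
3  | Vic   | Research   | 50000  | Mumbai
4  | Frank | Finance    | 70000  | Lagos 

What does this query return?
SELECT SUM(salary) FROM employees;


SUM(salary) = 70000 + 50000 + 50000 + 70000 = 240000

240000


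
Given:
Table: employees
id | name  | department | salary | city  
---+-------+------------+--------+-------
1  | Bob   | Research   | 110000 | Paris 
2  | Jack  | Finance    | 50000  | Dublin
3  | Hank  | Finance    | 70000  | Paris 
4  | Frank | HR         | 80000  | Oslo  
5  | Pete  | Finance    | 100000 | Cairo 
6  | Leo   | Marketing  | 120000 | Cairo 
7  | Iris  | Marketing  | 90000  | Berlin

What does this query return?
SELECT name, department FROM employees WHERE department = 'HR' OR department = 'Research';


Filtering: department = 'HR' OR 'Research'
Matching: 2 rows

2 rows:
Bob, Research
Frank, HR


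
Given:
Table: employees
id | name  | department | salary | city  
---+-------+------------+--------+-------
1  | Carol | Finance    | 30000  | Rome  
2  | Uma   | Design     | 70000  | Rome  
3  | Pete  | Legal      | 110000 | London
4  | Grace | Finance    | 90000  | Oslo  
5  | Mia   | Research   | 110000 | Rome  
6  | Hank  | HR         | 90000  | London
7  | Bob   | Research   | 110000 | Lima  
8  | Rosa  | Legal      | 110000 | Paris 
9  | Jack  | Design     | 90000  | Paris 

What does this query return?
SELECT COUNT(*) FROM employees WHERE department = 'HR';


Counting rows where department = 'HR'
  Hank -> MATCH


1


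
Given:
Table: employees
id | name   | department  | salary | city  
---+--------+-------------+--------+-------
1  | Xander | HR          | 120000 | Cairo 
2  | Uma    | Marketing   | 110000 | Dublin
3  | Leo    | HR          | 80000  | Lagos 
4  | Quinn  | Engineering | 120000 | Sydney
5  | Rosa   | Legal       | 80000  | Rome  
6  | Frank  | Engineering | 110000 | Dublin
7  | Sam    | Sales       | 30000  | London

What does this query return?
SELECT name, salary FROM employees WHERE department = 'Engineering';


Filtering: department = 'Engineering'
Matching rows: 2

2 rows:
Quinn, 120000
Frank, 110000


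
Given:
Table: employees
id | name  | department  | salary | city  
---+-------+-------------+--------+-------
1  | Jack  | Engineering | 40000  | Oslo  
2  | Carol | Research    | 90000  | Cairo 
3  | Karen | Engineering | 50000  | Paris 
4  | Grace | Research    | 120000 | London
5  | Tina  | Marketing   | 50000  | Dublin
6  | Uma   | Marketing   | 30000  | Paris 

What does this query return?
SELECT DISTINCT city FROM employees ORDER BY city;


All 'city' values (row order): Oslo, Cairo, Paris, London, Dublin, Paris
Removing duplicates leaves 5 unique value(s).

5 values:
Cairo
Dublin
London
Oslo
Paris


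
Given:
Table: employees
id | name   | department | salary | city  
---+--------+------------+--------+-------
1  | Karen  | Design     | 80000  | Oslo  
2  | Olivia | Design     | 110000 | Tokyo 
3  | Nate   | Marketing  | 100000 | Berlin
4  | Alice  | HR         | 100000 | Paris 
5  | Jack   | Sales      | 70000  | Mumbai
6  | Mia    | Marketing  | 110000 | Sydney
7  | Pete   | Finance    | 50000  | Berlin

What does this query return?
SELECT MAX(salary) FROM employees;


Salaries: 80000, 110000, 100000, 100000, 70000, 110000, 50000
MAX = 110000

110000


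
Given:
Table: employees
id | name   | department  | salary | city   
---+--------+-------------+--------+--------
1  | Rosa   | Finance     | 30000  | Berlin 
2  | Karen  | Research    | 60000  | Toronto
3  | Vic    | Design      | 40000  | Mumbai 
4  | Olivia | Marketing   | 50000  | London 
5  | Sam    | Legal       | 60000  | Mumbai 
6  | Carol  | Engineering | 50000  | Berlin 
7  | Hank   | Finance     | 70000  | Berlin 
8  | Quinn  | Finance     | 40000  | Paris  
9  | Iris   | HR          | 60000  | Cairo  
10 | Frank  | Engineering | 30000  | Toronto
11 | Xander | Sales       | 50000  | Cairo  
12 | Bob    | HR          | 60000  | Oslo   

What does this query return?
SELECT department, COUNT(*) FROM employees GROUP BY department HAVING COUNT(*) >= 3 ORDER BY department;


Groups with count >= 3:
  Finance: 3 -> PASS
  Design: 1 -> filtered out
  Engineering: 2 -> filtered out
  HR: 2 -> filtered out
  Legal: 1 -> filtered out
  Marketing: 1 -> filtered out
  Research: 1 -> filtered out
  Sales: 1 -> filtered out


1 groups:
Finance, 3


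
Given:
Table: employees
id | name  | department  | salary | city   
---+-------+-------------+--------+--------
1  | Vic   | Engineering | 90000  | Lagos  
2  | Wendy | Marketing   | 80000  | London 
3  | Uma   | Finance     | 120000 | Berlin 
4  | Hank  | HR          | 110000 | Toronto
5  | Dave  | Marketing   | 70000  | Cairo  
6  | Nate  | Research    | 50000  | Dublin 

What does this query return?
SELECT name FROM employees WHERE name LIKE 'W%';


LIKE 'W%' matches names starting with 'W'
Matching: 1

1 rows:
Wendy


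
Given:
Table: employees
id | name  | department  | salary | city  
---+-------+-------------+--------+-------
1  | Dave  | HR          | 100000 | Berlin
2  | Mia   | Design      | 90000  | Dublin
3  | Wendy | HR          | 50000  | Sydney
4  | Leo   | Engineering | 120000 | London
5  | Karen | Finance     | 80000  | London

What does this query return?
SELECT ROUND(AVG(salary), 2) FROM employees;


SUM(salary) = 440000
COUNT = 5
ROUND(AVG, 2) = ROUND(440000 / 5, 2) = 88000.0

88000.0


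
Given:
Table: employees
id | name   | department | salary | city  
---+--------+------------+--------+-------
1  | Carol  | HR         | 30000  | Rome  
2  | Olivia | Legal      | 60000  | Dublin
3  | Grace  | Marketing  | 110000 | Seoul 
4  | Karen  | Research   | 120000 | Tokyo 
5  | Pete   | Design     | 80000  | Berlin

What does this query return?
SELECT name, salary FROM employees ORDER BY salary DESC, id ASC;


Sorting by salary DESC, then id ASC for ties

5 rows:
Karen, 120000
Grace, 110000
Pete, 80000
Olivia, 60000
Carol, 30000


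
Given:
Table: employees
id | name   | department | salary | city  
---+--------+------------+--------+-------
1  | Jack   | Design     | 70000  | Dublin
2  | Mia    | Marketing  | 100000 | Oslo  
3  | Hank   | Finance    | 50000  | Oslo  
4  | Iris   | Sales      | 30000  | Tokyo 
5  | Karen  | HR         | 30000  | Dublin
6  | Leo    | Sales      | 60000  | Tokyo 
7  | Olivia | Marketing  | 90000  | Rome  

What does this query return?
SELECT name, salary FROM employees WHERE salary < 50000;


Filtering: salary < 50000
Matching: 2 rows

2 rows:
Iris, 30000
Karen, 30000


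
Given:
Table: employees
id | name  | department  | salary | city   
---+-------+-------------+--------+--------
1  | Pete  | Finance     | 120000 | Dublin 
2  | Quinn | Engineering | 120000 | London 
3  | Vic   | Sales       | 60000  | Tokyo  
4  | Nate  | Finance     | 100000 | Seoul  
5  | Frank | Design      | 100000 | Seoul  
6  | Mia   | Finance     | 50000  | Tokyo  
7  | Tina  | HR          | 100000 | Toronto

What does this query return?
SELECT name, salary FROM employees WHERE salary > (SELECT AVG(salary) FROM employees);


Subquery: AVG(salary) = 92857.14
Filtering: salary > 92857.14
  Pete (120000) -> MATCH
  Quinn (120000) -> MATCH
  Nate (100000) -> MATCH
  Frank (100000) -> MATCH
  Tina (100000) -> MATCH


5 rows:
Pete, 120000
Quinn, 120000
Nate, 100000
Frank, 100000
Tina, 100000


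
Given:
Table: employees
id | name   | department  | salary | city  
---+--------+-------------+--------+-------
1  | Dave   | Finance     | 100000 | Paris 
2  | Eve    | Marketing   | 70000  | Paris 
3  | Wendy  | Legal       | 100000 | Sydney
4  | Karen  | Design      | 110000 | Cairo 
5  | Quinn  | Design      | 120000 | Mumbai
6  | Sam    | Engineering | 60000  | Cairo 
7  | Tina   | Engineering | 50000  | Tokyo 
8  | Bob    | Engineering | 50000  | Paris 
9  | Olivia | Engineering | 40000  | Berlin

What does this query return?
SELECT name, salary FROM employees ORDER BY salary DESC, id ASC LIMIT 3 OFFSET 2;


Sort by salary DESC (id ASC tiebreak), then skip 2 and take 3
Rows 3 through 5

3 rows:
Dave, 100000
Wendy, 100000
Eve, 70000


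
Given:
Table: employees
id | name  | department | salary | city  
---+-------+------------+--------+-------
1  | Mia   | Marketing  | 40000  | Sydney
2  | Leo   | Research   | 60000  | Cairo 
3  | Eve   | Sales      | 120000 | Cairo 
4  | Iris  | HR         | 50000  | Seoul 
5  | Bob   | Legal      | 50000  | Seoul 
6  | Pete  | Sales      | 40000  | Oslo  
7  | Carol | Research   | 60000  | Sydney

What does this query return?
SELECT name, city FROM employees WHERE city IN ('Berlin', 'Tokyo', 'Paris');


Filtering: city IN ('Berlin', 'Tokyo', 'Paris')
Matching: 0 rows

Empty result set (0 rows)


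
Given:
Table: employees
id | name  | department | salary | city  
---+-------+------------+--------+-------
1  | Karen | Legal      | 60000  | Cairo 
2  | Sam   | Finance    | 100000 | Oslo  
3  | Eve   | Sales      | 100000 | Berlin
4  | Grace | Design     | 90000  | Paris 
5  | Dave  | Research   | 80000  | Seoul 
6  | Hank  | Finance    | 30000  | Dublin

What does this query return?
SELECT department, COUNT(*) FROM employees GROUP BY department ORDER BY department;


Assigning each row to its department group:
  Karen -> Legal
  Sam -> Finance
  Eve -> Sales
  Grace -> Design
  Dave -> Research
  Hank -> Finance


5 groups:
Design, 1
Finance, 2
Legal, 1
Research, 1
Sales, 1


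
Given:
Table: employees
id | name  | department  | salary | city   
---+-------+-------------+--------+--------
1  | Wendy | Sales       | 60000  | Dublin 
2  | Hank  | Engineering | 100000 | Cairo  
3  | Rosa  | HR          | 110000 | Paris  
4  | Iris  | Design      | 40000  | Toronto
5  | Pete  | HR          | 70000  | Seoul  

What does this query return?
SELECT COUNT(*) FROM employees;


COUNT(*) counts all rows

5


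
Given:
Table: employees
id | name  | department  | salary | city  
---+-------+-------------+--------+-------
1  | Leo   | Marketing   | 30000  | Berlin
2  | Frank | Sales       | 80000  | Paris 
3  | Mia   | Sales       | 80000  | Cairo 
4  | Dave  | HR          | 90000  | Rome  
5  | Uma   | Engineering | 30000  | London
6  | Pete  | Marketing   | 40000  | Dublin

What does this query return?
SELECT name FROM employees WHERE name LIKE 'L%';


LIKE 'L%' matches names starting with 'L'
Matching: 1

1 rows:
Leo


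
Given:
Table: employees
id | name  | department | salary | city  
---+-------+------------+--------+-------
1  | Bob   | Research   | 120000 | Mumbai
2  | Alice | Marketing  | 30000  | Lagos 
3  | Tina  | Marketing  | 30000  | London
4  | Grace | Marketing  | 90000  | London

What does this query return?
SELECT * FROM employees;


SELECT * returns all 4 rows with all columns

4 rows:
1, Bob, Research, 120000, Mumbai
2, Alice, Marketing, 30000, Lagos
3, Tina, Marketing, 30000, London
4, Grace, Marketing, 90000, London


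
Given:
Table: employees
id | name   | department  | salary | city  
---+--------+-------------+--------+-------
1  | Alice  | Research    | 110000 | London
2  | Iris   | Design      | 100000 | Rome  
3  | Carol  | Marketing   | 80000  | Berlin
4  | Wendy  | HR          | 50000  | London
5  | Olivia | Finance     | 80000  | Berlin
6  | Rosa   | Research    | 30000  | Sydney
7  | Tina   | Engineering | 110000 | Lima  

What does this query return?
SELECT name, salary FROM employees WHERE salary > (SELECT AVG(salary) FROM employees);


Subquery: AVG(salary) = 80000.0
Filtering: salary > 80000.0
  Alice (110000) -> MATCH
  Iris (100000) -> MATCH
  Tina (110000) -> MATCH


3 rows:
Alice, 110000
Iris, 100000
Tina, 110000


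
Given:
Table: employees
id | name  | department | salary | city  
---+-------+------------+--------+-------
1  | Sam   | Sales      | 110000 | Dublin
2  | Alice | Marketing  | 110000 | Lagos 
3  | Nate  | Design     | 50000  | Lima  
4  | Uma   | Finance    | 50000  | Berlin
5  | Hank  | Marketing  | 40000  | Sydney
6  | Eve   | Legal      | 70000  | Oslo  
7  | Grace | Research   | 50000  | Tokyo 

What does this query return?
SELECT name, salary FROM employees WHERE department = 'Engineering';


Filtering: department = 'Engineering'
Matching rows: 0

Empty result set (0 rows)


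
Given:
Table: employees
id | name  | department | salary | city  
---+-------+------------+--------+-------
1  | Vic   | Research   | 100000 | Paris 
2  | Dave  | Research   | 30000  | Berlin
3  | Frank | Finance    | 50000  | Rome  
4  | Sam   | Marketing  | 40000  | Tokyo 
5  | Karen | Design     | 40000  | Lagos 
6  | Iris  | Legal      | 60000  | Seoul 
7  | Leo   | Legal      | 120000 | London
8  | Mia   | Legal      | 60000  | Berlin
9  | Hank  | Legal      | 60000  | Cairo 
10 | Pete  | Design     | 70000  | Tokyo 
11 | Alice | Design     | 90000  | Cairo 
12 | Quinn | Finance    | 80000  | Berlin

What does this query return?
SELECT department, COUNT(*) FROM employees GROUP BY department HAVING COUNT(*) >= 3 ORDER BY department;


Groups with count >= 3:
  Design: 3 -> PASS
  Legal: 4 -> PASS
  Finance: 2 -> filtered out
  Marketing: 1 -> filtered out
  Research: 2 -> filtered out


2 groups:
Design, 3
Legal, 4


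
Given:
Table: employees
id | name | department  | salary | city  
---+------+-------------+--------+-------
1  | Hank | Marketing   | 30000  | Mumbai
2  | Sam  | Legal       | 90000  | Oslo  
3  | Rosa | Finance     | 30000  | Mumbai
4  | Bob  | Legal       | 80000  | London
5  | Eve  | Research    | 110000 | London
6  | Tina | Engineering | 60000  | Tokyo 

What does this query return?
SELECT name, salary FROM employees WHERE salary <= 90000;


Filtering: salary <= 90000
Matching: 5 rows

5 rows:
Hank, 30000
Sam, 90000
Rosa, 30000
Bob, 80000
Tina, 60000


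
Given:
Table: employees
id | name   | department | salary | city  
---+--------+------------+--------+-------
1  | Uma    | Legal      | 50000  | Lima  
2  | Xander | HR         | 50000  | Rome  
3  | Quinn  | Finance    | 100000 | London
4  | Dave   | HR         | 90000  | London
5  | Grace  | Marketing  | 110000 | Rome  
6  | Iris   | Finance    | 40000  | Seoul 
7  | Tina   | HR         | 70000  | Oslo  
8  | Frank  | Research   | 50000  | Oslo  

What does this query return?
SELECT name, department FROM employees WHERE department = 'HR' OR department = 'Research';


Filtering: department = 'HR' OR 'Research'
Matching: 4 rows

4 rows:
Xander, HR
Dave, HR
Tina, HR
Frank, Research


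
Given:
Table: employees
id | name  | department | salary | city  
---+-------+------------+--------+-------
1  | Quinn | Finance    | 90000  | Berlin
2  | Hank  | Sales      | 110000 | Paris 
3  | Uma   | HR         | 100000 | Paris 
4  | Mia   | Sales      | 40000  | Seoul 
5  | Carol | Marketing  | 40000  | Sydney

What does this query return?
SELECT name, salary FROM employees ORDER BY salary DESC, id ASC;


Sorting by salary DESC, then id ASC for ties

5 rows:
Hank, 110000
Uma, 100000
Quinn, 90000
Mia, 40000
Carol, 40000


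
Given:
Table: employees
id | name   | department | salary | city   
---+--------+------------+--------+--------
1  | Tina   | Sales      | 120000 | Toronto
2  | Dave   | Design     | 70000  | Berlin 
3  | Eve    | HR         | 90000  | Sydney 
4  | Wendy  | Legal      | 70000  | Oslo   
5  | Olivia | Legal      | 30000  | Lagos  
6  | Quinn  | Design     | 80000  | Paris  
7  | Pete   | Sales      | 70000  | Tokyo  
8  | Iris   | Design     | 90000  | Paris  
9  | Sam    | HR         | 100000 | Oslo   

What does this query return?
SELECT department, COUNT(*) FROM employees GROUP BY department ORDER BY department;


Assigning each row to its department group:
  Tina -> Sales
  Dave -> Design
  Eve -> HR
  Wendy -> Legal
  Olivia -> Legal
  Quinn -> Design
  Pete -> Sales
  Iris -> Design
  Sam -> HR


4 groups:
Design, 3
HR, 2
Legal, 2
Sales, 2


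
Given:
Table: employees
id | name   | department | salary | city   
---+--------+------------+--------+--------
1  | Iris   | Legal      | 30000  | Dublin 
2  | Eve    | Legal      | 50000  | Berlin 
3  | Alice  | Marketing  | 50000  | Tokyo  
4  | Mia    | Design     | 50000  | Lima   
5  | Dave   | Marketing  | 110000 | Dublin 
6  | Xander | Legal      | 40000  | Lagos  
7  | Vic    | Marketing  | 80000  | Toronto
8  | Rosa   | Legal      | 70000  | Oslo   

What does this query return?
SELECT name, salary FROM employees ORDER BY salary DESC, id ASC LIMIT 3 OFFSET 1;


Sort by salary DESC (id ASC tiebreak), then skip 1 and take 3
Rows 2 through 4

3 rows:
Vic, 80000
Rosa, 70000
Eve, 50000


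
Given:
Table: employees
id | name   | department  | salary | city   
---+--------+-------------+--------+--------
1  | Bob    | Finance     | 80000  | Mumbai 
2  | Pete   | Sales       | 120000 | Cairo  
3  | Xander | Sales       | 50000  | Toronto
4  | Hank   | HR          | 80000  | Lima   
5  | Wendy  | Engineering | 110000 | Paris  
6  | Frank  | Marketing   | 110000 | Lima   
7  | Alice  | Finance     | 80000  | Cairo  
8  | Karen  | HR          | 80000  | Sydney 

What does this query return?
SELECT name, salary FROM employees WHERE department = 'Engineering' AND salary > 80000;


Filtering: department = 'Engineering' AND salary > 80000
Matching: 1 rows

1 rows:
Wendy, 110000


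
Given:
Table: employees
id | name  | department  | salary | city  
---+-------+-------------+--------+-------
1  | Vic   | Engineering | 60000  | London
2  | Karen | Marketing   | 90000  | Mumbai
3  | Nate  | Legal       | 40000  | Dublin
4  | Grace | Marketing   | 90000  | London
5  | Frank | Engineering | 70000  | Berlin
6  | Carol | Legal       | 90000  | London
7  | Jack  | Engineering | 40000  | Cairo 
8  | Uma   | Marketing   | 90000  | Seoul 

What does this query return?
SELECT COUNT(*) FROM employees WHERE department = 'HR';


Counting rows where department = 'HR'


0


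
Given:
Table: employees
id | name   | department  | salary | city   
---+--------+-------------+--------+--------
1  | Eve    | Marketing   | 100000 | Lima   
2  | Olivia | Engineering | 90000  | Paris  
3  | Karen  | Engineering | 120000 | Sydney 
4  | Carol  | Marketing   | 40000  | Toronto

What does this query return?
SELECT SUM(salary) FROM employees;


SUM(salary) = 100000 + 90000 + 120000 + 40000 = 350000

350000


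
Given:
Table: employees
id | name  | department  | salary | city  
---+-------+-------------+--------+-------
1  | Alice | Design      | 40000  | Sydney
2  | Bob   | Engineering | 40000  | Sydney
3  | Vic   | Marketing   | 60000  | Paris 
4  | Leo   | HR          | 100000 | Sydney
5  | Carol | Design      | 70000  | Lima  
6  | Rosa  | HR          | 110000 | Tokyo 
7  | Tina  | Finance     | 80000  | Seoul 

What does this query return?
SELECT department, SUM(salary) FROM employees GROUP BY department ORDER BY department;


Summing salary within each department:
  Design: 40000 + 70000 = 110000
  Engineering: 40000 = 40000
  Finance: 80000 = 80000
  HR: 100000 + 110000 = 210000
  Marketing: 60000 = 60000


5 groups:
Design, 110000
Engineering, 40000
Finance, 80000
HR, 210000
Marketing, 60000


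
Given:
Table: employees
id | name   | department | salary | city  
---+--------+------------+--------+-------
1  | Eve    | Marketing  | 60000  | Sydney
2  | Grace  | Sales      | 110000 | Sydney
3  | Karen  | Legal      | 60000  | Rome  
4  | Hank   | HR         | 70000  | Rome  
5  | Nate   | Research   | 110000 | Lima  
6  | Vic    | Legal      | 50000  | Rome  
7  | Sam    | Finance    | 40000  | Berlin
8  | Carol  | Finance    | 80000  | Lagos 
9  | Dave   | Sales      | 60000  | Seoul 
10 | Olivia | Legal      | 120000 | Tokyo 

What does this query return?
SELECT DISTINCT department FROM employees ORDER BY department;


All 'department' values (row order): Marketing, Sales, Legal, HR, Research, Legal, Finance, Finance, Sales, Legal
Removing duplicates leaves 6 unique value(s).

6 values:
Finance
HR
Legal
Marketing
Research
Sales


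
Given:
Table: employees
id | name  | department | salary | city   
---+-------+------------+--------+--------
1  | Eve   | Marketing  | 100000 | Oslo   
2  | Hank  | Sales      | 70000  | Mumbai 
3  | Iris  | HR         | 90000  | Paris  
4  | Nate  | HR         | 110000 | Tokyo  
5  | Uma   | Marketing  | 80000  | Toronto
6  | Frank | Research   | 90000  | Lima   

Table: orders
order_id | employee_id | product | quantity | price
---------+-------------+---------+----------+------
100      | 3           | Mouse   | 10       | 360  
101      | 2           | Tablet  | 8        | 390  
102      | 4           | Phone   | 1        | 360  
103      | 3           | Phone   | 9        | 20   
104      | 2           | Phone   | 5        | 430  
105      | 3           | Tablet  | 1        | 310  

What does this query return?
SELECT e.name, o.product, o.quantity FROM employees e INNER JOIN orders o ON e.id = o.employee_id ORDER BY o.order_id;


Joining employees.id = orders.employee_id:
  employee Iris (id=3) -> order Mouse
  employee Hank (id=2) -> order Tablet
  employee Nate (id=4) -> order Phone
  employee Iris (id=3) -> order Phone
  employee Hank (id=2) -> order Phone
  employee Iris (id=3) -> order Tablet


6 rows:
Iris, Mouse, 10
Hank, Tablet, 8
Nate, Phone, 1
Iris, Phone, 9
Hank, Phone, 5
Iris, Tablet, 1


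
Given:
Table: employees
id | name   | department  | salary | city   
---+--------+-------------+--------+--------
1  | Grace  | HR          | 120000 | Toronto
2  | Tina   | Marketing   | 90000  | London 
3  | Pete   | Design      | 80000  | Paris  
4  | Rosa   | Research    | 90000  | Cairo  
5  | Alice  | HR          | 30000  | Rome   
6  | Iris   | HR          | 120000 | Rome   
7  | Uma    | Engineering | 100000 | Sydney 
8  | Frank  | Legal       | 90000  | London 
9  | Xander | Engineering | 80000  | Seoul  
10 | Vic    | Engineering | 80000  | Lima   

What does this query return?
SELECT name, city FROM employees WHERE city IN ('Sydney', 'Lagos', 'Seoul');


Filtering: city IN ('Sydney', 'Lagos', 'Seoul')
Matching: 2 rows

2 rows:
Uma, Sydney
Xander, Seoul
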